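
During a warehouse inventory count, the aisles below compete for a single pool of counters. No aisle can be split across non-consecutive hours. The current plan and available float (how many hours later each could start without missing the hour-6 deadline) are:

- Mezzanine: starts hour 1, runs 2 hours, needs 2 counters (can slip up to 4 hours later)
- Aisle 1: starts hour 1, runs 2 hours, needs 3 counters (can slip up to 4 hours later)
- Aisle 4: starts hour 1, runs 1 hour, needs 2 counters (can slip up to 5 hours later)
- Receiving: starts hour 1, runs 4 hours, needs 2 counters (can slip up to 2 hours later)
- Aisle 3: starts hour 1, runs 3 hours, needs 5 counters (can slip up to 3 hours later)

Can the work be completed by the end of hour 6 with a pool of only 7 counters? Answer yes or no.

yes

Schedule Mezzanine@1, Aisle 1@1, Aisle 4@1, Receiving@2, Aisle 3@3: h1:7  h2:7  h3:7  h4:7  h5:7  h6:0 — peak 7 ≤ 7.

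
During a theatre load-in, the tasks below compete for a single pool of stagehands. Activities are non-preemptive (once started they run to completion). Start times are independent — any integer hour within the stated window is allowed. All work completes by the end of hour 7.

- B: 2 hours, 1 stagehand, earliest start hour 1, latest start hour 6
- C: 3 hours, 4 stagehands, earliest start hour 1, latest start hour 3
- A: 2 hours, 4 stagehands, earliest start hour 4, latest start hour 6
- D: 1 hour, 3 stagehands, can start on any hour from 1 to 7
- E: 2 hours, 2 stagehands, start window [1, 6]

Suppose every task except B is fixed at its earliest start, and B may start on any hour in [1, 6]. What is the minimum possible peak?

9

B@1: h1:10  h2:7  h3:4  h4:4  h5:4  h6:0  h7:0 → peak 10
B@2: h1:9  h2:7  h3:5  h4:4  h5:4  h6:0  h7:0 → peak 9
B@3: h1:9  h2:6  h3:5  h4:5  h5:4  h6:0  h7:0 → peak 9
B@4: h1:9  h2:6  h3:4  h4:5  h5:5  h6:0  h7:0 → peak 9
B@5: h1:9  h2:6  h3:4  h4:4  h5:5  h6:1  h7:0 → peak 9
B@6: h1:9  h2:6  h3:4  h4:4  h5:4  h6:1  h7:1 → peak 9
Best is B@2, peak 9.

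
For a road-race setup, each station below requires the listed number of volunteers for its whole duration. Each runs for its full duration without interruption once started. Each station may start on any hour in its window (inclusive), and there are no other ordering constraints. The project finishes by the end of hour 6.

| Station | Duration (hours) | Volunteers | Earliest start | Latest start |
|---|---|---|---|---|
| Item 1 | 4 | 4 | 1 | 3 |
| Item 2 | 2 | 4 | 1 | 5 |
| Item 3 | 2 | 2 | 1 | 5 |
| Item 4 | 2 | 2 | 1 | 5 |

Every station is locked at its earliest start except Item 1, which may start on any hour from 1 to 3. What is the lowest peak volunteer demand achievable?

8

Item 1@1: h1:12  h2:12  h3:4  h4:4  h5:0  h6:0 → peak 12
Item 1@2: h1:8  h2:12  h3:4  h4:4  h5:4  h6:0 → peak 12
Item 1@3: h1:8  h2:8  h3:4  h4:4  h5:4  h6:4 → peak 8
Best is Item 1@3, peak 8.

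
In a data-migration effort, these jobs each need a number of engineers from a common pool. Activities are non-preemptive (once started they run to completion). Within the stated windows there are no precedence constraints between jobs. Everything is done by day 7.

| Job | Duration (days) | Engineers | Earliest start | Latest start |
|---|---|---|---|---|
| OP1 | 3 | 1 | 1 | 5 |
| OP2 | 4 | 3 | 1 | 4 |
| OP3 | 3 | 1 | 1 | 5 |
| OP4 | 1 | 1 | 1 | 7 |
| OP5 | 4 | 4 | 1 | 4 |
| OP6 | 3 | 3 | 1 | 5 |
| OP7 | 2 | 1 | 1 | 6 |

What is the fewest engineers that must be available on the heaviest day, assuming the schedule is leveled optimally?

7

Early-start (OP1@1, OP2@1, OP3@1, OP4@1, OP5@1, OP6@1, OP7@1) gives peak 14: d1:14  d2:13  d3:12  d4:7  d5:0  d6:0  d7:0.
Shift OP5→4, OP6→5.
Schedule OP1@1, OP2@1, OP3@1, OP4@1, OP5@4, OP6@5, OP7@1: d1:7  d2:6  d3:5  d4:7  d5:7  d6:7  d7:7 — peak 7.
Total engineer-days = 46 over 7 days ⇒ peak ≥ ⌈46/7⌉ = 7, so 7 is optimal.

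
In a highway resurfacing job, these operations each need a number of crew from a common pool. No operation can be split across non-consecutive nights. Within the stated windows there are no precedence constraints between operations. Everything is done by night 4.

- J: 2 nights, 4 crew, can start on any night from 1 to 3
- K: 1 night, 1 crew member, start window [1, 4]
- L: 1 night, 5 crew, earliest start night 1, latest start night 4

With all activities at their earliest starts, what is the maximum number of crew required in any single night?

10

Early-start schedule: J@1, K@1, L@1.
Load per night: night 1: 10, night 2: 4, night 3: 0, night 4: 0.
Peak is 10.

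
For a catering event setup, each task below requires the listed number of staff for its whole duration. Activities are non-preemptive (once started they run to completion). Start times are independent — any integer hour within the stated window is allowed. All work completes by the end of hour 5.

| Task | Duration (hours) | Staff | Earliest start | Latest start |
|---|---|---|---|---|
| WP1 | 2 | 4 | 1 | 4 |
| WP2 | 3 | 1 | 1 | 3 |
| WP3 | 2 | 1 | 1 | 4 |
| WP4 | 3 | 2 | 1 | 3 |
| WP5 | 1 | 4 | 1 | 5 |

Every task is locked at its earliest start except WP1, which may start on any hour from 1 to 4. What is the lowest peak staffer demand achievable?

WP1@1: h1:12  h2:8  h3:3  h4:0  h5:0 → peak 12
WP1@2: h1:8  h2:8  h3:7  h4:0  h5:0 → peak 8
WP1@3: h1:8  h2:4  h3:7  h4:4  h5:0 → peak 8
WP1@4: h1:8  h2:4  h3:3  h4:4  h5:4 → peak 8
Best is WP1@2, peak 8.

8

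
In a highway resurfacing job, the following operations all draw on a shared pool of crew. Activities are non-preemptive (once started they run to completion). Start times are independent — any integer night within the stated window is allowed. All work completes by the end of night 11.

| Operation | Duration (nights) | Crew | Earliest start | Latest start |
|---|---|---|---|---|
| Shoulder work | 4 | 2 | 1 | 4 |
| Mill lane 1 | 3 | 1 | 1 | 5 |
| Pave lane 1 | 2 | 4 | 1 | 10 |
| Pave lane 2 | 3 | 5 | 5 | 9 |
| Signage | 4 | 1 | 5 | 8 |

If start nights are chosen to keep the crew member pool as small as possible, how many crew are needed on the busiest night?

Early-start (Shoulder work@1, Mill lane 1@1, Pave lane 1@1, Pave lane 2@5, Signage@5) gives peak 7: n1:7  n2:7  n3:3  n4:2  n5:6  n6:6  n7:6  n8:1  n9:0  n10:0  n11:0.
Shift Pave lane 1→5, Pave lane 2→9.
Schedule Shoulder work@1, Mill lane 1@1, Pave lane 1@5, Pave lane 2@9, Signage@5: n1:3  n2:3  n3:3  n4:2  n5:5  n6:5  n7:1  n8:1  n9:5  n10:5  n11:5 — peak 5.

5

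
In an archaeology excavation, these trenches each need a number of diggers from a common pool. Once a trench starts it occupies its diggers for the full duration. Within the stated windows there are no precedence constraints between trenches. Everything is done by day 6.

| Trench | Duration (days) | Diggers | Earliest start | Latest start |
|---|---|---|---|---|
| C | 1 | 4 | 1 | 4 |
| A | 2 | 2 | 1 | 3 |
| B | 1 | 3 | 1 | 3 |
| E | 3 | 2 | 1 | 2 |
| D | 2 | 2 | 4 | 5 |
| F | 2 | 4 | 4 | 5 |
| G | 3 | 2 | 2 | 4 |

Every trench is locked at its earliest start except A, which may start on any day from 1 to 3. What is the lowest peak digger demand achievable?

9

A@1: d1:11  d2:6  d3:4  d4:8  d5:6  d6:0 → peak 11
A@2: d1:9  d2:6  d3:6  d4:8  d5:6  d6:0 → peak 9
A@3: d1:9  d2:4  d3:6  d4:10  d5:6  d6:0 → peak 10
Best is A@2, peak 9.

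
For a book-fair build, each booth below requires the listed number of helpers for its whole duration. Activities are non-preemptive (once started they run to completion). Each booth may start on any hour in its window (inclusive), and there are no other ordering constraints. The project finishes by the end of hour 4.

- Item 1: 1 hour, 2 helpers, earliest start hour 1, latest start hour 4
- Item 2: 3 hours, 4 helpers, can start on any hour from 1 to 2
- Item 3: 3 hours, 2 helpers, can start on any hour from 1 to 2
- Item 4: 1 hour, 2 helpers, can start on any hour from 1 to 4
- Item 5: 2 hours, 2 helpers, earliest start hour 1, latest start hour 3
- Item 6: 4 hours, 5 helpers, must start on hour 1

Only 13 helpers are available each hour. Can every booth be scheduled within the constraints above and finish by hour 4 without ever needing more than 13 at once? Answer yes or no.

Schedule Item 1@1, Item 2@1, Item 3@1, Item 4@2, Item 5@3, Item 6@1: h1:13  h2:13  h3:13  h4:7 — peak 13 ≤ 13.

yes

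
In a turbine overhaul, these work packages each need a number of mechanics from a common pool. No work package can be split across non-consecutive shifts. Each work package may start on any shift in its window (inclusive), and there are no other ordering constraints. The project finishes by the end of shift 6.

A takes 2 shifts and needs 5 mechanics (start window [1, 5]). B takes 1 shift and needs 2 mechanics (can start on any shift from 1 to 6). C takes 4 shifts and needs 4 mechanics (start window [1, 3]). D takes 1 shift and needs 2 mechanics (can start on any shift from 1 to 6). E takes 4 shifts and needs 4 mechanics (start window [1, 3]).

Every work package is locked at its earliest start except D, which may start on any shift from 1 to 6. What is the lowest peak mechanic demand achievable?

D@1: s1:17  s2:13  s3:8  s4:8  s5:0  s6:0 → peak 17
D@2: s1:15  s2:15  s3:8  s4:8  s5:0  s6:0 → peak 15
D@3: s1:15  s2:13  s3:10  s4:8  s5:0  s6:0 → peak 15
D@4: s1:15  s2:13  s3:8  s4:10  s5:0  s6:0 → peak 15
D@5: s1:15  s2:13  s3:8  s4:8  s5:2  s6:0 → peak 15
D@6: s1:15  s2:13  s3:8  s4:8  s5:0  s6:2 → peak 15
Best is D@2, peak 15.

15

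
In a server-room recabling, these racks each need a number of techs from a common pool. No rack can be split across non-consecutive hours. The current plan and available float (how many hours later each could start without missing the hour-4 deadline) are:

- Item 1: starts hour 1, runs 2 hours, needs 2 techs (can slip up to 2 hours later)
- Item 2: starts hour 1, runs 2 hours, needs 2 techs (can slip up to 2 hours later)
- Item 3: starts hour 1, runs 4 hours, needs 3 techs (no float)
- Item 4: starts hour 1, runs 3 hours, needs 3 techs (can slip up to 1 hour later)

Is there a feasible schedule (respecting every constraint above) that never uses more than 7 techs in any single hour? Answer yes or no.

no

Total tech-hours = 29; over 4 hours the average is 29/4 > 7, so some hour must exceed 7.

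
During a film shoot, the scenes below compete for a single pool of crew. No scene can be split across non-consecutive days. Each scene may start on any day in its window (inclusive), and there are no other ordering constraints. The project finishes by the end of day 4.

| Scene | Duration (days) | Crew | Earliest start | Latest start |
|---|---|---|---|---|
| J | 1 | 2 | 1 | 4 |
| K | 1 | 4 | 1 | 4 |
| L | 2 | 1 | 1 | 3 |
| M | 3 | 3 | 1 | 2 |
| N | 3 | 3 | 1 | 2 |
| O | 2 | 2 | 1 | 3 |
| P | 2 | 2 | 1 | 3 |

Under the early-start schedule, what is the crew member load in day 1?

At early start, day 1 has: J, K, L, M, N, O, P.
Demand: 2 + 4 + 1 + 3 + 3 + 2 + 2 = 17.

17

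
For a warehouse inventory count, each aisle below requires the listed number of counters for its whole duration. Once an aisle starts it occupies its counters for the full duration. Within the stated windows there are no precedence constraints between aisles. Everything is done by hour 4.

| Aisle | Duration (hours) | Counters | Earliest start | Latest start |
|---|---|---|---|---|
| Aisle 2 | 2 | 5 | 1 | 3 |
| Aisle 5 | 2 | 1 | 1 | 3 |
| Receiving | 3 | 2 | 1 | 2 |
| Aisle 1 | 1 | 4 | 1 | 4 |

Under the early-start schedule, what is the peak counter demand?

Early-start schedule: Aisle 2@1, Aisle 5@1, Receiving@1, Aisle 1@1.
Load per hour: hour 1: 12, hour 2: 8, hour 3: 2, hour 4: 0.
Peak is 12.

12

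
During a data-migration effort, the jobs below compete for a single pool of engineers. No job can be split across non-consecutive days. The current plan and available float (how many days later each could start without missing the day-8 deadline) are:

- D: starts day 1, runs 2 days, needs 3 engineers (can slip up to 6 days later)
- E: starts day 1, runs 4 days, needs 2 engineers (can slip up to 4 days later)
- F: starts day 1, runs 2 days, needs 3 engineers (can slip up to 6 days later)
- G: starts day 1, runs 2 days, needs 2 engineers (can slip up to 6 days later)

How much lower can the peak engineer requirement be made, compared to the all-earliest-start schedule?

6

Early-start peak: d1:10  d2:10  d3:2  d4:2  d5:0  d6:0  d7:0  d8:0 ⇒ 10.
Leveled (D@1, E@3, F@7, G@3): d1:3  d2:3  d3:4  d4:4  d5:2  d6:2  d7:3  d8:3 ⇒ 4.
Reduction 10 − 4 = 6.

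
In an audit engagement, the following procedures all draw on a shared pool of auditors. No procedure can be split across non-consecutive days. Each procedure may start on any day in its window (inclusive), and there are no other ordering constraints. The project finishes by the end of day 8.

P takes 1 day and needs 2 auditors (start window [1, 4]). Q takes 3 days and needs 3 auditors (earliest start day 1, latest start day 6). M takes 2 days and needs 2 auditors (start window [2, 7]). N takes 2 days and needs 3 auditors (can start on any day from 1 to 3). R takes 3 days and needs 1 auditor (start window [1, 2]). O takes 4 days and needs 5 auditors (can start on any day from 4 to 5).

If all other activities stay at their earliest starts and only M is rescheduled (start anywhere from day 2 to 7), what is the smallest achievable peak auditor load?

9

M@2: d1:9  d2:9  d3:6  d4:5  d5:5  d6:5  d7:5  d8:0 → peak 9
M@3: d1:9  d2:7  d3:6  d4:7  d5:5  d6:5  d7:5  d8:0 → peak 9
M@4: d1:9  d2:7  d3:4  d4:7  d5:7  d6:5  d7:5  d8:0 → peak 9
M@5: d1:9  d2:7  d3:4  d4:5  d5:7  d6:7  d7:5  d8:0 → peak 9
M@6: d1:9  d2:7  d3:4  d4:5  d5:5  d6:7  d7:7  d8:0 → peak 9
M@7: d1:9  d2:7  d3:4  d4:5  d5:5  d6:5  d7:7  d8:2 → peak 9
Best is M@2, peak 9.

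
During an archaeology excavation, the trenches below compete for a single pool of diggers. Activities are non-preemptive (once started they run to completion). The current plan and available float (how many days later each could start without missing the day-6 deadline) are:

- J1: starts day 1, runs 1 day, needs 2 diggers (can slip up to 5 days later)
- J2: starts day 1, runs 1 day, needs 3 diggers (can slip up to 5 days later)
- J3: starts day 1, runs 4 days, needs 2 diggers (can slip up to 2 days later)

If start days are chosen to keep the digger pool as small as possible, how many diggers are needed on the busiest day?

Early-start (J1@1, J2@1, J3@1) gives peak 7: d1:7  d2:2  d3:2  d4:2  d5:0  d6:0.
Shift J2→2, J3→3.
Schedule J1@1, J2@2, J3@3: d1:2  d2:3  d3:2  d4:2  d5:2  d6:2 — peak 3.
Total digger-days = 13 over 6 days ⇒ peak ≥ ⌈13/6⌉ = 3, so 3 is optimal.

3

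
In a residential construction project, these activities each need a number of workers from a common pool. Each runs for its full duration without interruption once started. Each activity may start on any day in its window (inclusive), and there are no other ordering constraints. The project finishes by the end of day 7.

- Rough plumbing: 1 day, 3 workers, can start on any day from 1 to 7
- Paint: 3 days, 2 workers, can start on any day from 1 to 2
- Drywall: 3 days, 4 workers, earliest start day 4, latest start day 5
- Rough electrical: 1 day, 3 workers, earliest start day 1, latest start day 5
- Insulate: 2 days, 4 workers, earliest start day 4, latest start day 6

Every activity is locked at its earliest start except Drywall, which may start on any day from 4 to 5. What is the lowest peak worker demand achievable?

8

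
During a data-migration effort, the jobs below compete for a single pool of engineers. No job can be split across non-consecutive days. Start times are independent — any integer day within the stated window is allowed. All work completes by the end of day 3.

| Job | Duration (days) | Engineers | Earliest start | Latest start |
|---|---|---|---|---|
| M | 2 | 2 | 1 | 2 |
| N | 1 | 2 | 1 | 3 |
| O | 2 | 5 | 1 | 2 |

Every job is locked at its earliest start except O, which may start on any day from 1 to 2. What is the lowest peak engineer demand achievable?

7

O@1: d1:9  d2:7  d3:0 → peak 9
O@2: d1:4  d2:7  d3:5 → peak 7
Best is O@2, peak 7.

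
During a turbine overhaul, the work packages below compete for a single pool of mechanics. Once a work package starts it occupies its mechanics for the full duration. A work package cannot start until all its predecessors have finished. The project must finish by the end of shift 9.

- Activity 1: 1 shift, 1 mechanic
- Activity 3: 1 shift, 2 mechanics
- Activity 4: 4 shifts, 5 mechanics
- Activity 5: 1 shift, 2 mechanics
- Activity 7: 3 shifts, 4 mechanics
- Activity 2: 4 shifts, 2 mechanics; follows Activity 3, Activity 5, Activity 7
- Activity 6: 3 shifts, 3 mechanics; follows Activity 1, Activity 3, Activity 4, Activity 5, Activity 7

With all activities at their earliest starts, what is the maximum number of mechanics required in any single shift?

Early-start schedule: Activity 1@1, Activity 3@1, Activity 4@1, Activity 5@1, Activity 7@1, Activity 2@4, Activity 6@5.
Load per shift: shift 1: 14, shift 2: 9, shift 3: 9, shift 4: 7, shift 5: 5, shift 6: 5, shift 7: 5, shift 8: 0, shift 9: 0.
Peak is 14.

14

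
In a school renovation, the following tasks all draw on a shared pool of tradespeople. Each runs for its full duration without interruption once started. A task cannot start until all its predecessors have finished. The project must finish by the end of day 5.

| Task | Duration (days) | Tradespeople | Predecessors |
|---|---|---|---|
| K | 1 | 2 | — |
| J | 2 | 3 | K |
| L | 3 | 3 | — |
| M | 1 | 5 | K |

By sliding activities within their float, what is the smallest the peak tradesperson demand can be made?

6

Early-start (K@1, J@2, L@1, M@2) gives peak 11: d1:5  d2:11  d3:6  d4:0  d5:0.
Shift M→4.
Schedule K@1, J@2, L@1, M@4: d1:5  d2:6  d3:6  d4:5  d5:0 — peak 6.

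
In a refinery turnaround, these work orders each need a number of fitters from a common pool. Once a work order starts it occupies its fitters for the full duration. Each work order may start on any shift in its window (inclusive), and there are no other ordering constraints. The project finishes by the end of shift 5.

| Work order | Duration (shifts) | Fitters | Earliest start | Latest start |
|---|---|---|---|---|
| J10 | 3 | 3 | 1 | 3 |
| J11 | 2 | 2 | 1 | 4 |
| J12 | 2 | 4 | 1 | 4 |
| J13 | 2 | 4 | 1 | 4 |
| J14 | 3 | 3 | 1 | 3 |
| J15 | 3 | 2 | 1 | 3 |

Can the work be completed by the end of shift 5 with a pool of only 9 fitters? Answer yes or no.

yes

Schedule J10@1, J11@1, J12@1, J13@4, J14@3, J15@3: s1:9  s2:9  s3:8  s4:9  s5:9 — peak 9 ≤ 9.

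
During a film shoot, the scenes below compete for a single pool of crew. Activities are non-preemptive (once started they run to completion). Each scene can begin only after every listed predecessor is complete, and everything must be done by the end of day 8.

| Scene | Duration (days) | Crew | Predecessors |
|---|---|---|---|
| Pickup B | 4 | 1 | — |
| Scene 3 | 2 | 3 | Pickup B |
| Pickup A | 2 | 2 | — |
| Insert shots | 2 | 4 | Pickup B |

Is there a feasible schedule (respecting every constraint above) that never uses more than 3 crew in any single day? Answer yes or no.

no

The minimum achievable peak is 4; 3 < 4, so no feasible schedule stays within the cap.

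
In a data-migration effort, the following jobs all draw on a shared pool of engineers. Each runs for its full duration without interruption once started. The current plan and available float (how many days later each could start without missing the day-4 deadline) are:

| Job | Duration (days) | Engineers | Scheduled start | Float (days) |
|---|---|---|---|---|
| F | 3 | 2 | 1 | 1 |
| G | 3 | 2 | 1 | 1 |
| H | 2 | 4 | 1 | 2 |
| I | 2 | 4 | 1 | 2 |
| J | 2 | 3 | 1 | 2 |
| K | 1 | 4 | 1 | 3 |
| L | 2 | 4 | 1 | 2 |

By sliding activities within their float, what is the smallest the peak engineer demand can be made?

12

Early-start (F@1, G@1, H@1, I@1, J@1, K@1, L@1) gives peak 23: d1:23  d2:19  d3:4  d4:0.
Shift J→3, K→4, L→3.
Schedule F@1, G@1, H@1, I@1, J@3, K@4, L@3: d1:12  d2:12  d3:11  d4:11 — peak 12.
Total engineer-days = 46 over 4 days ⇒ peak ≥ ⌈46/4⌉ = 12, so 12 is optimal.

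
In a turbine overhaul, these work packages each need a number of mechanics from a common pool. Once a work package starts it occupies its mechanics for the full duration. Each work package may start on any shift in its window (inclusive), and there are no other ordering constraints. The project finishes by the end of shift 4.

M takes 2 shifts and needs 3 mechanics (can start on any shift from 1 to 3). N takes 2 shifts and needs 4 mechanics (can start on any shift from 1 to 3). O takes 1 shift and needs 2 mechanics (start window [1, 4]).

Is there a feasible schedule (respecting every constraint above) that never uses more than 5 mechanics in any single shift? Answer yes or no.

yes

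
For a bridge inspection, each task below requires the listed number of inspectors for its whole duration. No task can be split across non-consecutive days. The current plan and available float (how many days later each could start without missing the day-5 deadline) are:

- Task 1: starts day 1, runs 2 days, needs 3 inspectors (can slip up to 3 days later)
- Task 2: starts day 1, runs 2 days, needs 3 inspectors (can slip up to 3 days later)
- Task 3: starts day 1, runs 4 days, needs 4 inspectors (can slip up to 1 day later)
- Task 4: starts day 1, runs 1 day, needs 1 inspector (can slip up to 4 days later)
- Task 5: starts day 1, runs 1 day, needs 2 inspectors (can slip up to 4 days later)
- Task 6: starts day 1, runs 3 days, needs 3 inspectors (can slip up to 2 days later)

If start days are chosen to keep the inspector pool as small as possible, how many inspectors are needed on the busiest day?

10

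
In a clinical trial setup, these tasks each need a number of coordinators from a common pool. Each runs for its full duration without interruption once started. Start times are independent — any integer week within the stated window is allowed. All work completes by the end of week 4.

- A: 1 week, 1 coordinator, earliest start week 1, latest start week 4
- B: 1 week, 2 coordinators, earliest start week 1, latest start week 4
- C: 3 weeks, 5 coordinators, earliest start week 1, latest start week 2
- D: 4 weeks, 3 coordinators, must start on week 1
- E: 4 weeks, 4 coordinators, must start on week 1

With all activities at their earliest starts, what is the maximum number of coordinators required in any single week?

Early-start schedule: A@1, B@1, C@1, D@1, E@1.
Load per week: week 1: 15, week 2: 12, week 3: 12, week 4: 7.
Peak is 15.

15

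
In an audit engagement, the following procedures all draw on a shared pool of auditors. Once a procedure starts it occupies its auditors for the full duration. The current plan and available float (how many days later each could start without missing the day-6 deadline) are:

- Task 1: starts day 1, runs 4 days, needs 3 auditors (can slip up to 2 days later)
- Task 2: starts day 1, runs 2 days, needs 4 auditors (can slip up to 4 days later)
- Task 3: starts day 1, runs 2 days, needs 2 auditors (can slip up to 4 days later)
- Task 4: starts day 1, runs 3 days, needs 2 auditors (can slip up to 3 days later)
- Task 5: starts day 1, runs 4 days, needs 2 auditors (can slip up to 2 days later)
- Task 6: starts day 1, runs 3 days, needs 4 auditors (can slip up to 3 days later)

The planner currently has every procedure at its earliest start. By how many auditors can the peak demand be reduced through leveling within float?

8

Early-start peak: d1:17  d2:17  d3:11  d4:5  d5:0  d6:0 ⇒ 17.
Leveled (Task 1@1, Task 2@1, Task 3@5, Task 4@1, Task 5@3, Task 6@4): d1:9  d2:9  d3:7  d4:9  d5:8  d6:8 ⇒ 9.
Reduction 17 − 9 = 8.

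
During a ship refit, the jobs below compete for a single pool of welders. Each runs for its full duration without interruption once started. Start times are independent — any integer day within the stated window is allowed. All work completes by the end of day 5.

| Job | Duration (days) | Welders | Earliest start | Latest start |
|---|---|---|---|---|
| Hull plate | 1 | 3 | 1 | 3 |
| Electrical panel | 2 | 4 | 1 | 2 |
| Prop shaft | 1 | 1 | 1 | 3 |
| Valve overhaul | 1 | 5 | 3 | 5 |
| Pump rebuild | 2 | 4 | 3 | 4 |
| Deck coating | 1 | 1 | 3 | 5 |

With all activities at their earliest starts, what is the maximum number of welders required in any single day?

Early-start schedule: Hull plate@1, Electrical panel@1, Prop shaft@1, Valve overhaul@3, Pump rebuild@3, Deck coating@3.
Load per day: day 1: 8, day 2: 4, day 3: 10, day 4: 4, day 5: 0.
Peak is 10.

10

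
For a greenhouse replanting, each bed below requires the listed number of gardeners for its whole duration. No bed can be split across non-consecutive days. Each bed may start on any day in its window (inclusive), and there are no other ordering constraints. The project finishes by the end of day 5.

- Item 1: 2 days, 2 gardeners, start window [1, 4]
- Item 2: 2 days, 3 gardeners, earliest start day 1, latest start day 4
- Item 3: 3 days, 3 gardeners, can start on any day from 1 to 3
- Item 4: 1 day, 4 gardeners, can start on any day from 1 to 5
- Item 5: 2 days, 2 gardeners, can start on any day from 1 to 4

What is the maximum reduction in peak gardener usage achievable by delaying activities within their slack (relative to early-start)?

Early-start peak: d1:14  d2:10  d3:3  d4:0  d5:0 ⇒ 14.
Leveled (Item 1@1, Item 2@2, Item 3@3, Item 4@1, Item 5@4): d1:6  d2:5  d3:6  d4:5  d5:5 ⇒ 6.
Reduction 14 − 6 = 8.

8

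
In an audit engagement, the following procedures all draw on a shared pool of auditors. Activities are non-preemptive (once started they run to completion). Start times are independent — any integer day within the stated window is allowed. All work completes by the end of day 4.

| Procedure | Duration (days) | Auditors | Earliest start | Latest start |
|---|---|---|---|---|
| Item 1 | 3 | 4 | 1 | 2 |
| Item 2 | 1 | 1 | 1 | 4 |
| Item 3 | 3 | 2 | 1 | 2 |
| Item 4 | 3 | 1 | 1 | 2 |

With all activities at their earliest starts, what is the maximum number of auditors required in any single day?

8

Early-start schedule: Item 1@1, Item 2@1, Item 3@1, Item 4@1.
Load per day: day 1: 8, day 2: 7, day 3: 7, day 4: 0.
Peak is 8.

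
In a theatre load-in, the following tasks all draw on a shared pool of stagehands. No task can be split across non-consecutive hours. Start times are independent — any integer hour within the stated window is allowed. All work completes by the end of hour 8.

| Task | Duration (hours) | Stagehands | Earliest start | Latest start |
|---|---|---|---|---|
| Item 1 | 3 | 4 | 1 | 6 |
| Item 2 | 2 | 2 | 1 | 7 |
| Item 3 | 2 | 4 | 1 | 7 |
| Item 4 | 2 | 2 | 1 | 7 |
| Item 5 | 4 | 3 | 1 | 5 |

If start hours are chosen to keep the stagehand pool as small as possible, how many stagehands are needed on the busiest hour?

7

Early-start (Item 1@1, Item 2@1, Item 3@1, Item 4@1, Item 5@1) gives peak 15: h1:15  h2:15  h3:7  h4:3  h5:0  h6:0  h7:0  h8:0.
Shift Item 3→4, Item 4→3, Item 5→5.
Schedule Item 1@1, Item 2@1, Item 3@4, Item 4@3, Item 5@5: h1:6  h2:6  h3:6  h4:6  h5:7  h6:3  h7:3  h8:3 — peak 7.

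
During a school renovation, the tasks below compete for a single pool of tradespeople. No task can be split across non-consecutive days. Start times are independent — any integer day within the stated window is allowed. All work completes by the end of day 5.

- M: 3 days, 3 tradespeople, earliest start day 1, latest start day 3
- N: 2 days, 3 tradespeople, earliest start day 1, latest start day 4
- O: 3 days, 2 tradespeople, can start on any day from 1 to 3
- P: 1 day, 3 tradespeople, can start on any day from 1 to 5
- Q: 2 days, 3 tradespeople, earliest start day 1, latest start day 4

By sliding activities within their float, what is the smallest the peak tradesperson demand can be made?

Early-start (M@1, N@1, O@1, P@1, Q@1) gives peak 14: d1:14  d2:11  d3:5  d4:0  d5:0.
Shift P→3, Q→4.
Schedule M@1, N@1, O@1, P@3, Q@4: d1:8  d2:8  d3:8  d4:3  d5:3 — peak 8.

8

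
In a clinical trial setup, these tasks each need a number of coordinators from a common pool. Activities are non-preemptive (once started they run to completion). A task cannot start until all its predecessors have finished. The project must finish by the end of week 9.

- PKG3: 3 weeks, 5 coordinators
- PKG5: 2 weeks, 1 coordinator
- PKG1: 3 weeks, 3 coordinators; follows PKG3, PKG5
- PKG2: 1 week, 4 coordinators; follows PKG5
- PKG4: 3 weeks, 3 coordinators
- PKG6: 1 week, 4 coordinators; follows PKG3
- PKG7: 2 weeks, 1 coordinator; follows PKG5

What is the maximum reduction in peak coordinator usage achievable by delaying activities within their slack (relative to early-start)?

Early-start peak: w1:9  w2:9  w3:13  w4:8  w5:3  w6:3  w7:0  w8:0  w9:0 ⇒ 13.
Leveled (PKG3@1, PKG5@1, PKG1@4, PKG2@7, PKG4@4, PKG6@8, PKG7@7): w1:6  w2:6  w3:5  w4:6  w5:6  w6:6  w7:5  w8:5  w9:0 ⇒ 6.
Reduction 13 − 6 = 7.

7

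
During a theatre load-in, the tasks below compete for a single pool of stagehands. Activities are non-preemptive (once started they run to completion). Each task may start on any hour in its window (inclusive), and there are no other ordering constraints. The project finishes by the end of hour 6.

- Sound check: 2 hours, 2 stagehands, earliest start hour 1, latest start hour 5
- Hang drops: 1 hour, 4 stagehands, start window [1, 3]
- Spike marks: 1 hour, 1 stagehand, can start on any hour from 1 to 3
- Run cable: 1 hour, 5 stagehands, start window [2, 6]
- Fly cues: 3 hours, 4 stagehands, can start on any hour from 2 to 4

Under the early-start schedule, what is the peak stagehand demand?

11

Early-start schedule: Sound check@1, Hang drops@1, Spike marks@1, Run cable@2, Fly cues@2.
Load per hour: hour 1: 7, hour 2: 11, hour 3: 4, hour 4: 4, hour 5: 0, hour 6: 0.
Peak is 11.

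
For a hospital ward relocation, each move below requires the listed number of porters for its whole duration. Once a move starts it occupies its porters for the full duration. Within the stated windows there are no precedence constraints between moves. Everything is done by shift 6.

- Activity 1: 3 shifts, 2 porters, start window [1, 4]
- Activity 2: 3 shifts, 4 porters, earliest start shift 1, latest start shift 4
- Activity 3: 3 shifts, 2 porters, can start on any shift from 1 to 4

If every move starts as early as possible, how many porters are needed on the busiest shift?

Early-start schedule: Activity 1@1, Activity 2@1, Activity 3@1.
Load per shift: shift 1: 8, shift 2: 8, shift 3: 8, shift 4: 0, shift 5: 0, shift 6: 0.
Peak is 8.

8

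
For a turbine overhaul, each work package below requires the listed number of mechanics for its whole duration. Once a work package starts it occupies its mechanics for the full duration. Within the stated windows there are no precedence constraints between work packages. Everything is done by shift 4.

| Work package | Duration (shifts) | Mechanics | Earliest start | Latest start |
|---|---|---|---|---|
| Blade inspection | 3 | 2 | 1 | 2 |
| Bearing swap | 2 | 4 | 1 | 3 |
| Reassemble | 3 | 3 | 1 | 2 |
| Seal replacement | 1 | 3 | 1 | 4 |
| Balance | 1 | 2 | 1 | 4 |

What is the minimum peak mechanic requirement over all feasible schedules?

9

Early-start (Blade inspection@1, Bearing swap@1, Reassemble@1, Seal replacement@1, Balance@1) gives peak 14: s1:14  s2:9  s3:5  s4:0.
Shift Seal replacement→3, Balance→4.
Schedule Blade inspection@1, Bearing swap@1, Reassemble@1, Seal replacement@3, Balance@4: s1:9  s2:9  s3:8  s4:2 — peak 9.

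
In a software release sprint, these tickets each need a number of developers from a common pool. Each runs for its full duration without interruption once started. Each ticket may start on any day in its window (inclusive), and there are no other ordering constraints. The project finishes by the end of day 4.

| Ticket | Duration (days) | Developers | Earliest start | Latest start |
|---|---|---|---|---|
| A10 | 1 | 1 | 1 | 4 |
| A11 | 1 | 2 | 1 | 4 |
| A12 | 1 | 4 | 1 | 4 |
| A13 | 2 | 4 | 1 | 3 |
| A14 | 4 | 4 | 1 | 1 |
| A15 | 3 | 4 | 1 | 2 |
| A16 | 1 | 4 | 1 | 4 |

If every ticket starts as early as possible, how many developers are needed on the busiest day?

Early-start schedule: A10@1, A11@1, A12@1, A13@1, A14@1, A15@1, A16@1.
Load per day: day 1: 23, day 2: 12, day 3: 8, day 4: 4.
Peak is 23.

23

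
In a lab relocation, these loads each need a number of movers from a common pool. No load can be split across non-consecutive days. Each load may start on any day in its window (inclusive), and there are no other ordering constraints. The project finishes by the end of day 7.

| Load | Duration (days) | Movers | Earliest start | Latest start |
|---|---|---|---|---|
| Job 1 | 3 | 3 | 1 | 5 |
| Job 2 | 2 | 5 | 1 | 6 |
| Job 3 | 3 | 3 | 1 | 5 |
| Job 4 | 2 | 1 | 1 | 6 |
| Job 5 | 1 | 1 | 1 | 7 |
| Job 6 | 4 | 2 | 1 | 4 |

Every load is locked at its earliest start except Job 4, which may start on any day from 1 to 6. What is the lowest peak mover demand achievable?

Job 4@1: d1:15  d2:14  d3:8  d4:2  d5:0  d6:0  d7:0 → peak 15
Job 4@2: d1:14  d2:14  d3:9  d4:2  d5:0  d6:0  d7:0 → peak 14
Job 4@3: d1:14  d2:13  d3:9  d4:3  d5:0  d6:0  d7:0 → peak 14
Job 4@4: d1:14  d2:13  d3:8  d4:3  d5:1  d6:0  d7:0 → peak 14
Job 4@5: d1:14  d2:13  d3:8  d4:2  d5:1  d6:1  d7:0 → peak 14
Job 4@6: d1:14  d2:13  d3:8  d4:2  d5:0  d6:1  d7:1 → peak 14
Best is Job 4@2, peak 14.

14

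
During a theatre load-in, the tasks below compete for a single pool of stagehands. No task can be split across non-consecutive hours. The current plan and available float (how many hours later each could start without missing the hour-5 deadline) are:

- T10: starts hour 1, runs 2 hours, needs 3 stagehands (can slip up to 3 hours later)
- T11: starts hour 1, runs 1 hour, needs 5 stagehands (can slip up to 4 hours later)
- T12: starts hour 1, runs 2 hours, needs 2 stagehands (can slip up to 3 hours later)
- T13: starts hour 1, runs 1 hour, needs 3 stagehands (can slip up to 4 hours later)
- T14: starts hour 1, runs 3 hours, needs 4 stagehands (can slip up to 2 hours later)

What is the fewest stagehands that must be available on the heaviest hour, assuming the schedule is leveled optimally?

Early-start (T10@1, T11@1, T12@1, T13@1, T14@1) gives peak 17: h1:17  h2:9  h3:4  h4:0  h5:0.
Shift T11→4, T12→3, T13→5.
Schedule T10@1, T11@4, T12@3, T13@5, T14@1: h1:7  h2:7  h3:6  h4:7  h5:3 — peak 7.

7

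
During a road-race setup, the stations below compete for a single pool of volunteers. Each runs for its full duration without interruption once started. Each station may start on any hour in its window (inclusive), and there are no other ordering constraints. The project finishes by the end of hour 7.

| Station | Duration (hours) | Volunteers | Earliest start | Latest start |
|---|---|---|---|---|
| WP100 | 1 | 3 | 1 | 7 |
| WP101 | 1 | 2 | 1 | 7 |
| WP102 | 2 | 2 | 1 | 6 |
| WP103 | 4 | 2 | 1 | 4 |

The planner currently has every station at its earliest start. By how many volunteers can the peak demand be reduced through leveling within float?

5

Early-start peak: h1:9  h2:4  h3:2  h4:2  h5:0  h6:0  h7:0 ⇒ 9.
Leveled (WP100@1, WP101@2, WP102@2, WP103@3): h1:3  h2:4  h3:4  h4:2  h5:2  h6:2  h7:0 ⇒ 4.
Reduction 9 − 4 = 5.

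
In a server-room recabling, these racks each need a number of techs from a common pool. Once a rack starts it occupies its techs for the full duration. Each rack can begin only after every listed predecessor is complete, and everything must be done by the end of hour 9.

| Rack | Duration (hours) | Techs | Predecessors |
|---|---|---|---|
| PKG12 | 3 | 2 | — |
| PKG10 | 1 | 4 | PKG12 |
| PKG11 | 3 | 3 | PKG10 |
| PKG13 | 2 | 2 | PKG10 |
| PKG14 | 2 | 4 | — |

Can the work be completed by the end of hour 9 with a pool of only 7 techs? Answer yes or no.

yes

Schedule PKG12@1, PKG10@4, PKG11@5, PKG13@5, PKG14@8: h1:2  h2:2  h3:2  h4:4  h5:5  h6:5  h7:3  h8:4  h9:4 — peak 5 ≤ 7.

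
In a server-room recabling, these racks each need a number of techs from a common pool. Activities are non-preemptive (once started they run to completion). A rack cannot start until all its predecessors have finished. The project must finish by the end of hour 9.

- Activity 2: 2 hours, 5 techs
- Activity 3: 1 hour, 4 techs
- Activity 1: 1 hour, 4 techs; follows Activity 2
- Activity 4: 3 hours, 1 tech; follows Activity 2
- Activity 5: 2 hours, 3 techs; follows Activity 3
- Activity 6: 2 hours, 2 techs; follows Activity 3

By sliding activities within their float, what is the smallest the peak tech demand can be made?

5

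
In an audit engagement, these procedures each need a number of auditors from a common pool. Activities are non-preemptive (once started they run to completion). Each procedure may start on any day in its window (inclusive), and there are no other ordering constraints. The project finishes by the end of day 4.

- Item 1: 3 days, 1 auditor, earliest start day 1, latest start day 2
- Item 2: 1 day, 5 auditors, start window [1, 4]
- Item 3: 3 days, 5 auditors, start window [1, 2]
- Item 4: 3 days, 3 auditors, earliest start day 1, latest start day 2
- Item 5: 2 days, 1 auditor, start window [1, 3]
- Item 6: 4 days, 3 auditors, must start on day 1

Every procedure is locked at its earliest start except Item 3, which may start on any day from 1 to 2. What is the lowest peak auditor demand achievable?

Item 3@1: d1:18  d2:13  d3:12  d4:3 → peak 18
Item 3@2: d1:13  d2:13  d3:12  d4:8 → peak 13
Best is Item 3@2, peak 13.

13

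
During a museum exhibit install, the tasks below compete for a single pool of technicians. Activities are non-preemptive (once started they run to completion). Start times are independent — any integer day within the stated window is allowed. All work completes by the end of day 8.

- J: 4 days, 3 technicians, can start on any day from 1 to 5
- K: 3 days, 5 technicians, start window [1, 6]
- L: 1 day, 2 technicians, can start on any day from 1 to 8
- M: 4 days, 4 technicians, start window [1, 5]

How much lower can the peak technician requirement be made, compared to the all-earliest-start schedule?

7

Early-start peak: d1:14  d2:12  d3:12  d4:7  d5:0  d6:0  d7:0  d8:0 ⇒ 14.
Leveled (J@1, K@5, L@5, M@1): d1:7  d2:7  d3:7  d4:7  d5:7  d6:5  d7:5  d8:0 ⇒ 7.
Reduction 14 − 7 = 7.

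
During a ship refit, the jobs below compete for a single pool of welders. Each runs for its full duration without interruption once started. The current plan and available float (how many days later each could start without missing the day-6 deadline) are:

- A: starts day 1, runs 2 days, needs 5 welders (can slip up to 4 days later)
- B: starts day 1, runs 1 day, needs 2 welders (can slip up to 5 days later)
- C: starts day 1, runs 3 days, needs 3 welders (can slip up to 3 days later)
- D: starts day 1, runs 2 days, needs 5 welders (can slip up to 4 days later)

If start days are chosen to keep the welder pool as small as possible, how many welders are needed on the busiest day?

8

Early-start (A@1, B@1, C@1, D@1) gives peak 15: d1:15  d2:13  d3:3  d4:0  d5:0  d6:0.
Shift C→2, D→3.
Schedule A@1, B@1, C@2, D@3: d1:7  d2:8  d3:8  d4:8  d5:0  d6:0 — peak 8.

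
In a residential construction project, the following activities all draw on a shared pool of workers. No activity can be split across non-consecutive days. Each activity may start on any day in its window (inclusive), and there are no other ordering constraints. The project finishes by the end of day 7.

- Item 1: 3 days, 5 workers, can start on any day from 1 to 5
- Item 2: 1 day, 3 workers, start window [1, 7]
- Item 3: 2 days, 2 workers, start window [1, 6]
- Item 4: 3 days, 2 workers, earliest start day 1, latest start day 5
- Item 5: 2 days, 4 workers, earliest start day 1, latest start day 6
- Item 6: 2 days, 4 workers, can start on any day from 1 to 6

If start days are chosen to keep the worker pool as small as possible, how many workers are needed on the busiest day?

7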